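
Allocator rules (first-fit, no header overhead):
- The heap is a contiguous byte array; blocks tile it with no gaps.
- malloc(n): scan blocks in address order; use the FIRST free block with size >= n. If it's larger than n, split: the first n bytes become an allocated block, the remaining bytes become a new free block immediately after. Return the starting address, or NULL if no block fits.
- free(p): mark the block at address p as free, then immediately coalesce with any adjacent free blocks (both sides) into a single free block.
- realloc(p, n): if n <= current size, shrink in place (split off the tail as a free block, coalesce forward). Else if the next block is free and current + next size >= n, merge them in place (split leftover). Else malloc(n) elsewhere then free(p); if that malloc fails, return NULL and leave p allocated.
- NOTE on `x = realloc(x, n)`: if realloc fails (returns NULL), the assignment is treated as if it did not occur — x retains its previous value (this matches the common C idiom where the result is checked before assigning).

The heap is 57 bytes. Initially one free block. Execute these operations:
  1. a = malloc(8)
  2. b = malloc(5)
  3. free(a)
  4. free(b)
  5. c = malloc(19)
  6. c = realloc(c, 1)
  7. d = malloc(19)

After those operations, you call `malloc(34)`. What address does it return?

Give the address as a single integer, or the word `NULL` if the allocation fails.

Answer: 20

Derivation:
Op 1: a = malloc(8) -> a = 0; heap: [0-7 ALLOC][8-56 FREE]
Op 2: b = malloc(5) -> b = 8; heap: [0-7 ALLOC][8-12 ALLOC][13-56 FREE]
Op 3: free(a) -> (freed a); heap: [0-7 FREE][8-12 ALLOC][13-56 FREE]
Op 4: free(b) -> (freed b); heap: [0-56 FREE]
Op 5: c = malloc(19) -> c = 0; heap: [0-18 ALLOC][19-56 FREE]
Op 6: c = realloc(c, 1) -> c = 0; heap: [0-0 ALLOC][1-56 FREE]
Op 7: d = malloc(19) -> d = 1; heap: [0-0 ALLOC][1-19 ALLOC][20-56 FREE]
malloc(34): first-fit scan over [0-0 ALLOC][1-19 ALLOC][20-56 FREE] -> 20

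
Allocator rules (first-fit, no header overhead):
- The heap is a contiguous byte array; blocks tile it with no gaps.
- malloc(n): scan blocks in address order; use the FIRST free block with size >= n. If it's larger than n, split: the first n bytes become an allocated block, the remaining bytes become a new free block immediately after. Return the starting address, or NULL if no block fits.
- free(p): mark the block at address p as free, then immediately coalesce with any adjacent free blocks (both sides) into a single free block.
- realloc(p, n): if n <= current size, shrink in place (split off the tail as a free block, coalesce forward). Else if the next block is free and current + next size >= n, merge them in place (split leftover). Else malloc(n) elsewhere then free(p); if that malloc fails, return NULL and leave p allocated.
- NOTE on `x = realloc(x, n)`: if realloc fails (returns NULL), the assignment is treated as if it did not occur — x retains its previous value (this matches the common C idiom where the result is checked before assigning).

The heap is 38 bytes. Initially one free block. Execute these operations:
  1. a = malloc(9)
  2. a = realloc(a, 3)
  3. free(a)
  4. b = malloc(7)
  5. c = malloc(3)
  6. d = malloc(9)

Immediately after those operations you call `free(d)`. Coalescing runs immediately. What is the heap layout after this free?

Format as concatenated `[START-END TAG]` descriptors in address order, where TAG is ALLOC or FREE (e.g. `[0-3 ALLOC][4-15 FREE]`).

Answer: [0-6 ALLOC][7-9 ALLOC][10-37 FREE]

Derivation:
Op 1: a = malloc(9) -> a = 0; heap: [0-8 ALLOC][9-37 FREE]
Op 2: a = realloc(a, 3) -> a = 0; heap: [0-2 ALLOC][3-37 FREE]
Op 3: free(a) -> (freed a); heap: [0-37 FREE]
Op 4: b = malloc(7) -> b = 0; heap: [0-6 ALLOC][7-37 FREE]
Op 5: c = malloc(3) -> c = 7; heap: [0-6 ALLOC][7-9 ALLOC][10-37 FREE]
Op 6: d = malloc(9) -> d = 10; heap: [0-6 ALLOC][7-9 ALLOC][10-18 ALLOC][19-37 FREE]
free(d): d = 10 -> block [10-18 ALLOC]; mark free, coalesce with adjacent free neighbors -> [0-6 ALLOC][7-9 ALLOC][10-37 FREE]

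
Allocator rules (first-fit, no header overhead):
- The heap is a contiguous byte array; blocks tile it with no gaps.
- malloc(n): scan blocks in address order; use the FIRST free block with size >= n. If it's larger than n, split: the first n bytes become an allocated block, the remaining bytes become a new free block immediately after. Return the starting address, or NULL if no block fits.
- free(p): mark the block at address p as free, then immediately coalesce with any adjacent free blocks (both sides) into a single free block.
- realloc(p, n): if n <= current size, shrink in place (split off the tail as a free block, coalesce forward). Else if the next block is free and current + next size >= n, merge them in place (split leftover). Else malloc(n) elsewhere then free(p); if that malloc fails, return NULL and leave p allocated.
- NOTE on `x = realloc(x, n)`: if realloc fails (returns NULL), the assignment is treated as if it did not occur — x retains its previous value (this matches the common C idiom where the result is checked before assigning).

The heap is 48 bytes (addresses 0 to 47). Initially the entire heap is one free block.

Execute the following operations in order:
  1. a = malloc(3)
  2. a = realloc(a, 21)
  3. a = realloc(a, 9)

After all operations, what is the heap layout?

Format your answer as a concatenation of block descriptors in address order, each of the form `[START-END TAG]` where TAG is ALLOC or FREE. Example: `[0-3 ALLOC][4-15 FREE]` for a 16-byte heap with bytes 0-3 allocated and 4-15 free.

Op 1: a = malloc(3) -> a = 0; heap: [0-2 ALLOC][3-47 FREE]
Op 2: a = realloc(a, 21) -> a = 0; heap: [0-20 ALLOC][21-47 FREE]
Op 3: a = realloc(a, 9) -> a = 0; heap: [0-8 ALLOC][9-47 FREE]

Answer: [0-8 ALLOC][9-47 FREE]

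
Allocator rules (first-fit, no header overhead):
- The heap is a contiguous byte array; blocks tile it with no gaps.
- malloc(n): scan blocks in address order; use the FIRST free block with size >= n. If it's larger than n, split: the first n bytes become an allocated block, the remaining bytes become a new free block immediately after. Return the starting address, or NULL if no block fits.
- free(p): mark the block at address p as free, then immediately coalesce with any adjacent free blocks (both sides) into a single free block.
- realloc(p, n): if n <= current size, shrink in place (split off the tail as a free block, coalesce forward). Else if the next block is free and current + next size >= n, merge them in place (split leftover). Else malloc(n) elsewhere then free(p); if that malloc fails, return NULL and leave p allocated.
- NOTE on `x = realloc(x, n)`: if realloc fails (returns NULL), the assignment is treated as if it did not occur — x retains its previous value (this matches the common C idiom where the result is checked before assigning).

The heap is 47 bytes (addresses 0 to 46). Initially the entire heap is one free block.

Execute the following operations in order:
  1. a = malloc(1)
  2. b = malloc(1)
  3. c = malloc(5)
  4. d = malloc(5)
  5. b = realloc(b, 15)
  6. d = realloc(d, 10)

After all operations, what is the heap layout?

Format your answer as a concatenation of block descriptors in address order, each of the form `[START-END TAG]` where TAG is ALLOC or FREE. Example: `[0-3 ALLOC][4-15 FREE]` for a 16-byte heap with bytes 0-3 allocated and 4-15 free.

Op 1: a = malloc(1) -> a = 0; heap: [0-0 ALLOC][1-46 FREE]
Op 2: b = malloc(1) -> b = 1; heap: [0-0 ALLOC][1-1 ALLOC][2-46 FREE]
Op 3: c = malloc(5) -> c = 2; heap: [0-0 ALLOC][1-1 ALLOC][2-6 ALLOC][7-46 FREE]
Op 4: d = malloc(5) -> d = 7; heap: [0-0 ALLOC][1-1 ALLOC][2-6 ALLOC][7-11 ALLOC][12-46 FREE]
Op 5: b = realloc(b, 15) -> b = 12; heap: [0-0 ALLOC][1-1 FREE][2-6 ALLOC][7-11 ALLOC][12-26 ALLOC][27-46 FREE]
Op 6: d = realloc(d, 10) -> d = 27; heap: [0-0 ALLOC][1-1 FREE][2-6 ALLOC][7-11 FREE][12-26 ALLOC][27-36 ALLOC][37-46 FREE]

Answer: [0-0 ALLOC][1-1 FREE][2-6 ALLOC][7-11 FREE][12-26 ALLOC][27-36 ALLOC][37-46 FREE]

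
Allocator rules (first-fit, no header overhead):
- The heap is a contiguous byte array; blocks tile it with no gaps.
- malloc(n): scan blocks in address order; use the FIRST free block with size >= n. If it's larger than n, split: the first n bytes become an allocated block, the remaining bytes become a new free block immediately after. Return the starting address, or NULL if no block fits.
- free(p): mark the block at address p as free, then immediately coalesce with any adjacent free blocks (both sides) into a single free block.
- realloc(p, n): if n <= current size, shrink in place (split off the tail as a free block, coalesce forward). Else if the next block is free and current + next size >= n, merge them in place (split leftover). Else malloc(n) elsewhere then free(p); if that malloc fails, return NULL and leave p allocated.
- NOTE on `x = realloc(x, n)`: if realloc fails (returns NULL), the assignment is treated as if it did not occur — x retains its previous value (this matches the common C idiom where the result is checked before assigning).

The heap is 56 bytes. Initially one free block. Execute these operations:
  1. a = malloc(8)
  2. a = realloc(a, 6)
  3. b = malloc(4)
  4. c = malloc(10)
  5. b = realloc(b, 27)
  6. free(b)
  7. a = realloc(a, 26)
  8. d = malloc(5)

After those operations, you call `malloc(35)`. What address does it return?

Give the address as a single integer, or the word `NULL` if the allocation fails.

Answer: NULL

Derivation:
Op 1: a = malloc(8) -> a = 0; heap: [0-7 ALLOC][8-55 FREE]
Op 2: a = realloc(a, 6) -> a = 0; heap: [0-5 ALLOC][6-55 FREE]
Op 3: b = malloc(4) -> b = 6; heap: [0-5 ALLOC][6-9 ALLOC][10-55 FREE]
Op 4: c = malloc(10) -> c = 10; heap: [0-5 ALLOC][6-9 ALLOC][10-19 ALLOC][20-55 FREE]
Op 5: b = realloc(b, 27) -> b = 20; heap: [0-5 ALLOC][6-9 FREE][10-19 ALLOC][20-46 ALLOC][47-55 FREE]
Op 6: free(b) -> (freed b); heap: [0-5 ALLOC][6-9 FREE][10-19 ALLOC][20-55 FREE]
Op 7: a = realloc(a, 26) -> a = 20; heap: [0-9 FREE][10-19 ALLOC][20-45 ALLOC][46-55 FREE]
Op 8: d = malloc(5) -> d = 0; heap: [0-4 ALLOC][5-9 FREE][10-19 ALLOC][20-45 ALLOC][46-55 FREE]
malloc(35): first-fit scan over [0-4 ALLOC][5-9 FREE][10-19 ALLOC][20-45 ALLOC][46-55 FREE] -> NULL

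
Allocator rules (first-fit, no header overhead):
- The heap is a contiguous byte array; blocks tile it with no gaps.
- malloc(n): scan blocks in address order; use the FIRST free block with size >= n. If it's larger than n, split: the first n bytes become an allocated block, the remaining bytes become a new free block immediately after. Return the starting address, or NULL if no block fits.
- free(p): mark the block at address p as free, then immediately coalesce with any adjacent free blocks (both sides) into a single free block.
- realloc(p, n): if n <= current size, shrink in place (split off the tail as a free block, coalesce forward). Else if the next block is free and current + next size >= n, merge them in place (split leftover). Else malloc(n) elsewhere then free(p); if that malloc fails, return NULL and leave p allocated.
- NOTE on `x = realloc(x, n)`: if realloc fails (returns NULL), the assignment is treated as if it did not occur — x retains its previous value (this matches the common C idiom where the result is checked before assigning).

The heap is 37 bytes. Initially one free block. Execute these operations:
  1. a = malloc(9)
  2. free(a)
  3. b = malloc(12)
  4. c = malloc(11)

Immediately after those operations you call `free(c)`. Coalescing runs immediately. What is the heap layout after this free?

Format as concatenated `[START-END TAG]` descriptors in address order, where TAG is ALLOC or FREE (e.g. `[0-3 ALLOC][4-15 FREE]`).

Op 1: a = malloc(9) -> a = 0; heap: [0-8 ALLOC][9-36 FREE]
Op 2: free(a) -> (freed a); heap: [0-36 FREE]
Op 3: b = malloc(12) -> b = 0; heap: [0-11 ALLOC][12-36 FREE]
Op 4: c = malloc(11) -> c = 12; heap: [0-11 ALLOC][12-22 ALLOC][23-36 FREE]
free(c): c = 12 -> block [12-22 ALLOC]; mark free, coalesce with adjacent free neighbors -> [0-11 ALLOC][12-36 FREE]

Answer: [0-11 ALLOC][12-36 FREE]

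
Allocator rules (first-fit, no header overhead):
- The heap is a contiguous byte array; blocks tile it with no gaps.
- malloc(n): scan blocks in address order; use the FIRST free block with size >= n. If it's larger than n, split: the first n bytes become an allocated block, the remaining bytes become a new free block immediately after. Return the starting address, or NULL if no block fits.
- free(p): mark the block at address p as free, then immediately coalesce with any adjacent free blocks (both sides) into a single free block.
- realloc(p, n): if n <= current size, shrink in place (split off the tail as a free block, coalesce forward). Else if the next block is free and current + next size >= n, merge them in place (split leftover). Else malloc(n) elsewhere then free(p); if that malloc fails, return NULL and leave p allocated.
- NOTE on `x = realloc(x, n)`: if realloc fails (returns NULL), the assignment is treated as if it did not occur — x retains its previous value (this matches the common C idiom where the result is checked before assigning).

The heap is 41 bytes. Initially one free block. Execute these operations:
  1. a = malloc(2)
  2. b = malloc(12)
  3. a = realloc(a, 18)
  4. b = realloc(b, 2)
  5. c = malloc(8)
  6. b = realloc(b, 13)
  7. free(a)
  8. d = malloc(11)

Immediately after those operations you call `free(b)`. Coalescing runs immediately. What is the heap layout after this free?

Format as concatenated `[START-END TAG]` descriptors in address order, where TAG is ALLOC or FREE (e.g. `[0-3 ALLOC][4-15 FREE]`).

Answer: [0-3 FREE][4-11 ALLOC][12-22 ALLOC][23-40 FREE]

Derivation:
Op 1: a = malloc(2) -> a = 0; heap: [0-1 ALLOC][2-40 FREE]
Op 2: b = malloc(12) -> b = 2; heap: [0-1 ALLOC][2-13 ALLOC][14-40 FREE]
Op 3: a = realloc(a, 18) -> a = 14; heap: [0-1 FREE][2-13 ALLOC][14-31 ALLOC][32-40 FREE]
Op 4: b = realloc(b, 2) -> b = 2; heap: [0-1 FREE][2-3 ALLOC][4-13 FREE][14-31 ALLOC][32-40 FREE]
Op 5: c = malloc(8) -> c = 4; heap: [0-1 FREE][2-3 ALLOC][4-11 ALLOC][12-13 FREE][14-31 ALLOC][32-40 FREE]
Op 6: b = realloc(b, 13) -> NULL (b unchanged); heap: [0-1 FREE][2-3 ALLOC][4-11 ALLOC][12-13 FREE][14-31 ALLOC][32-40 FREE]
Op 7: free(a) -> (freed a); heap: [0-1 FREE][2-3 ALLOC][4-11 ALLOC][12-40 FREE]
Op 8: d = malloc(11) -> d = 12; heap: [0-1 FREE][2-3 ALLOC][4-11 ALLOC][12-22 ALLOC][23-40 FREE]
free(b): b = 2 -> block [2-3 ALLOC]; mark free, coalesce with adjacent free neighbors -> [0-3 FREE][4-11 ALLOC][12-22 ALLOC][23-40 FREE]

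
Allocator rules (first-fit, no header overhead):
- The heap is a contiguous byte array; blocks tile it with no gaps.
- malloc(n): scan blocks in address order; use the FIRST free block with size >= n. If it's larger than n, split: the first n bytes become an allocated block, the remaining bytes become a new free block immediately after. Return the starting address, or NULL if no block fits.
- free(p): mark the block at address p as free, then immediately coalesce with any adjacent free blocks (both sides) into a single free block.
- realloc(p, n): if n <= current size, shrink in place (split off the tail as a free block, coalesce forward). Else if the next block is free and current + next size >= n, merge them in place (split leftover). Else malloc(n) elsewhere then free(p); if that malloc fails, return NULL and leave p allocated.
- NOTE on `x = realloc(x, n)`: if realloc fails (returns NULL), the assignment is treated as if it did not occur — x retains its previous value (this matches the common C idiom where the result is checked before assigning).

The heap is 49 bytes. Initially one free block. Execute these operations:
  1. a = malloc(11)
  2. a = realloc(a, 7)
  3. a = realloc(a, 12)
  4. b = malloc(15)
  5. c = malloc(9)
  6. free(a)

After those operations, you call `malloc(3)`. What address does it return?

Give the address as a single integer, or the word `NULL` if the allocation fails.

Answer: 0

Derivation:
Op 1: a = malloc(11) -> a = 0; heap: [0-10 ALLOC][11-48 FREE]
Op 2: a = realloc(a, 7) -> a = 0; heap: [0-6 ALLOC][7-48 FREE]
Op 3: a = realloc(a, 12) -> a = 0; heap: [0-11 ALLOC][12-48 FREE]
Op 4: b = malloc(15) -> b = 12; heap: [0-11 ALLOC][12-26 ALLOC][27-48 FREE]
Op 5: c = malloc(9) -> c = 27; heap: [0-11 ALLOC][12-26 ALLOC][27-35 ALLOC][36-48 FREE]
Op 6: free(a) -> (freed a); heap: [0-11 FREE][12-26 ALLOC][27-35 ALLOC][36-48 FREE]
malloc(3): first-fit scan over [0-11 FREE][12-26 ALLOC][27-35 ALLOC][36-48 FREE] -> 0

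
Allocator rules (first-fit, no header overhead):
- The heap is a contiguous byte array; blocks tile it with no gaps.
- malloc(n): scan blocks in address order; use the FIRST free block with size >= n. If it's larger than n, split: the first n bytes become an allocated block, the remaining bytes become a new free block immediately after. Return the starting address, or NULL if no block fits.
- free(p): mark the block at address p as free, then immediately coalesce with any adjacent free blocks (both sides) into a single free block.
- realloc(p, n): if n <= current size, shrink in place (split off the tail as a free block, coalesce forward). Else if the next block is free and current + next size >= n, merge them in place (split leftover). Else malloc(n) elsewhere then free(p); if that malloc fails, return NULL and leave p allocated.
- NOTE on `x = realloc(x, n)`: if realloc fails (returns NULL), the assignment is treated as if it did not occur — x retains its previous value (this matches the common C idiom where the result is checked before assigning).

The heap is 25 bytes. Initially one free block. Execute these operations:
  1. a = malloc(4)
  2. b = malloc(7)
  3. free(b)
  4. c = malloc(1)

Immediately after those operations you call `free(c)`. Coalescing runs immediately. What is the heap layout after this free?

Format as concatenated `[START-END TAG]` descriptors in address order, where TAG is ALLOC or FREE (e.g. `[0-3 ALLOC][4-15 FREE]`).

Answer: [0-3 ALLOC][4-24 FREE]

Derivation:
Op 1: a = malloc(4) -> a = 0; heap: [0-3 ALLOC][4-24 FREE]
Op 2: b = malloc(7) -> b = 4; heap: [0-3 ALLOC][4-10 ALLOC][11-24 FREE]
Op 3: free(b) -> (freed b); heap: [0-3 ALLOC][4-24 FREE]
Op 4: c = malloc(1) -> c = 4; heap: [0-3 ALLOC][4-4 ALLOC][5-24 FREE]
free(c): c = 4 -> block [4-4 ALLOC]; mark free, coalesce with adjacent free neighbors -> [0-3 ALLOC][4-24 FREE]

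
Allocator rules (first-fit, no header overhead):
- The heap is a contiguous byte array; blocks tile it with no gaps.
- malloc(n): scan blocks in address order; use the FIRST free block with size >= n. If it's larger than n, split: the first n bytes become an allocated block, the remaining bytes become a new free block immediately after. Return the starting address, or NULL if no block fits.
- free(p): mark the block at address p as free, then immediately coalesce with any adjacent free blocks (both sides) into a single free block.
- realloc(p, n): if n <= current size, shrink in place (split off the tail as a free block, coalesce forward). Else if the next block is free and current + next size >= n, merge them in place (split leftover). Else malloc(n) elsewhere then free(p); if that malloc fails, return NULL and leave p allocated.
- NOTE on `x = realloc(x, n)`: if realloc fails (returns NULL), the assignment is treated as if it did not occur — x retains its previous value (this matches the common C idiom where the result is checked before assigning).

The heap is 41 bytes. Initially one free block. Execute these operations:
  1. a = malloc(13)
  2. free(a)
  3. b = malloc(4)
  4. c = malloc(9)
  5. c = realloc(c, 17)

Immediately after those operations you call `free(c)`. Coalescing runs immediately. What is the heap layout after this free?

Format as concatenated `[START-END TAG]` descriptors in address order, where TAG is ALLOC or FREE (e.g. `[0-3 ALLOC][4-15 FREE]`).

Answer: [0-3 ALLOC][4-40 FREE]

Derivation:
Op 1: a = malloc(13) -> a = 0; heap: [0-12 ALLOC][13-40 FREE]
Op 2: free(a) -> (freed a); heap: [0-40 FREE]
Op 3: b = malloc(4) -> b = 0; heap: [0-3 ALLOC][4-40 FREE]
Op 4: c = malloc(9) -> c = 4; heap: [0-3 ALLOC][4-12 ALLOC][13-40 FREE]
Op 5: c = realloc(c, 17) -> c = 4; heap: [0-3 ALLOC][4-20 ALLOC][21-40 FREE]
free(c): c = 4 -> block [4-20 ALLOC]; mark free, coalesce with adjacent free neighbors -> [0-3 ALLOC][4-40 FREE]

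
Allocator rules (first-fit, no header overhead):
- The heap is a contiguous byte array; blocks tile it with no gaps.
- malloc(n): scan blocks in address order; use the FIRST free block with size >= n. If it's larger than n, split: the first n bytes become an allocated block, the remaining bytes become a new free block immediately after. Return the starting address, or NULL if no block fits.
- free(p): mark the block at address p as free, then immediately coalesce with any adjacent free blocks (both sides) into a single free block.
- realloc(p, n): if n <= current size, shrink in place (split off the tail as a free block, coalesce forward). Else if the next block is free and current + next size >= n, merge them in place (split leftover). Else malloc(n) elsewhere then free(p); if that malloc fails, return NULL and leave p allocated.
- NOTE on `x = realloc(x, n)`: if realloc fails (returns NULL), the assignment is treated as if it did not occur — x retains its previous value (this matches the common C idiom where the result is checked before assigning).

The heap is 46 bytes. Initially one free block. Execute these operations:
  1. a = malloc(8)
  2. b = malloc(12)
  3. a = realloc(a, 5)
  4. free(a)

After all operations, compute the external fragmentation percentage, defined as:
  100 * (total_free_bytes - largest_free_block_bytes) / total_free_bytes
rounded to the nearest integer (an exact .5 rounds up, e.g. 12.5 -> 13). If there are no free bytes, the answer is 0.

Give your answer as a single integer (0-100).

Op 1: a = malloc(8) -> a = 0; heap: [0-7 ALLOC][8-45 FREE]
Op 2: b = malloc(12) -> b = 8; heap: [0-7 ALLOC][8-19 ALLOC][20-45 FREE]
Op 3: a = realloc(a, 5) -> a = 0; heap: [0-4 ALLOC][5-7 FREE][8-19 ALLOC][20-45 FREE]
Op 4: free(a) -> (freed a); heap: [0-7 FREE][8-19 ALLOC][20-45 FREE]
Free blocks: [8 26] total_free=34 largest=26 -> 100*(34-26)/34 = 800/34 ≈ 23.529 -> rounds to 24

Answer: 24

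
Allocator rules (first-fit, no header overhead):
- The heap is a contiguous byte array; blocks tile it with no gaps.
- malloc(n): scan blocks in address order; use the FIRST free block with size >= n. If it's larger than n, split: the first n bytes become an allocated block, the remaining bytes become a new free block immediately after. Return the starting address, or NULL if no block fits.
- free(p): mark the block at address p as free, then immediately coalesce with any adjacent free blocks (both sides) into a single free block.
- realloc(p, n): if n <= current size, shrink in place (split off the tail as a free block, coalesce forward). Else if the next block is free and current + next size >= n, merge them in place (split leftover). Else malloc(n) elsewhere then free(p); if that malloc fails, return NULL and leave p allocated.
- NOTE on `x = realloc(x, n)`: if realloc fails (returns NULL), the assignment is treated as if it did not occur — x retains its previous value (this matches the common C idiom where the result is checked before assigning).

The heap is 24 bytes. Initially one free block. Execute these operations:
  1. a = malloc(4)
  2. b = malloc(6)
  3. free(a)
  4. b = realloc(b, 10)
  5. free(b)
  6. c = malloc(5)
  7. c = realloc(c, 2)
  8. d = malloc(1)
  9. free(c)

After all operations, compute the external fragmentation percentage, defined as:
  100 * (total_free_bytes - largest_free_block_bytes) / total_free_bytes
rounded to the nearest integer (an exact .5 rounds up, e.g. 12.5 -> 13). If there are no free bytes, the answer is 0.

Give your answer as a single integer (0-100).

Answer: 9

Derivation:
Op 1: a = malloc(4) -> a = 0; heap: [0-3 ALLOC][4-23 FREE]
Op 2: b = malloc(6) -> b = 4; heap: [0-3 ALLOC][4-9 ALLOC][10-23 FREE]
Op 3: free(a) -> (freed a); heap: [0-3 FREE][4-9 ALLOC][10-23 FREE]
Op 4: b = realloc(b, 10) -> b = 4; heap: [0-3 FREE][4-13 ALLOC][14-23 FREE]
Op 5: free(b) -> (freed b); heap: [0-23 FREE]
Op 6: c = malloc(5) -> c = 0; heap: [0-4 ALLOC][5-23 FREE]
Op 7: c = realloc(c, 2) -> c = 0; heap: [0-1 ALLOC][2-23 FREE]
Op 8: d = malloc(1) -> d = 2; heap: [0-1 ALLOC][2-2 ALLOC][3-23 FREE]
Op 9: free(c) -> (freed c); heap: [0-1 FREE][2-2 ALLOC][3-23 FREE]
Free blocks: [2 21] total_free=23 largest=21 -> 100*(23-21)/23 = 200/23 ≈ 8.696 -> rounds to 9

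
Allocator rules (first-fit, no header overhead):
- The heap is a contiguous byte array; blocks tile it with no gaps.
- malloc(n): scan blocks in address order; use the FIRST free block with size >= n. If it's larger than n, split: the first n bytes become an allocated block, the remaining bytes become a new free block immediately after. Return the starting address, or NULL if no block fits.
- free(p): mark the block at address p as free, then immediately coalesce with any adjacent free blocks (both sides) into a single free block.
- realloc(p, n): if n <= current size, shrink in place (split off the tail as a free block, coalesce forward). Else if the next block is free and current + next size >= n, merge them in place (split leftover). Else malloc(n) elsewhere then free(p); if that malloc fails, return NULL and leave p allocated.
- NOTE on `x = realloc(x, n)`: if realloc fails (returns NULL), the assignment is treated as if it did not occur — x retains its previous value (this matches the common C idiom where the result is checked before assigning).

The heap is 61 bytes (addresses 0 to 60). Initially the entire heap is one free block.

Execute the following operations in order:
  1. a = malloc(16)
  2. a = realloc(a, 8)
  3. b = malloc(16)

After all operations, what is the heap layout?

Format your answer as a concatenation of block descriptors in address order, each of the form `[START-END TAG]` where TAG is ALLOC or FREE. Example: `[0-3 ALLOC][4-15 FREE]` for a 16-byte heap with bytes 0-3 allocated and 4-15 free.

Op 1: a = malloc(16) -> a = 0; heap: [0-15 ALLOC][16-60 FREE]
Op 2: a = realloc(a, 8) -> a = 0; heap: [0-7 ALLOC][8-60 FREE]
Op 3: b = malloc(16) -> b = 8; heap: [0-7 ALLOC][8-23 ALLOC][24-60 FREE]

Answer: [0-7 ALLOC][8-23 ALLOC][24-60 FREE]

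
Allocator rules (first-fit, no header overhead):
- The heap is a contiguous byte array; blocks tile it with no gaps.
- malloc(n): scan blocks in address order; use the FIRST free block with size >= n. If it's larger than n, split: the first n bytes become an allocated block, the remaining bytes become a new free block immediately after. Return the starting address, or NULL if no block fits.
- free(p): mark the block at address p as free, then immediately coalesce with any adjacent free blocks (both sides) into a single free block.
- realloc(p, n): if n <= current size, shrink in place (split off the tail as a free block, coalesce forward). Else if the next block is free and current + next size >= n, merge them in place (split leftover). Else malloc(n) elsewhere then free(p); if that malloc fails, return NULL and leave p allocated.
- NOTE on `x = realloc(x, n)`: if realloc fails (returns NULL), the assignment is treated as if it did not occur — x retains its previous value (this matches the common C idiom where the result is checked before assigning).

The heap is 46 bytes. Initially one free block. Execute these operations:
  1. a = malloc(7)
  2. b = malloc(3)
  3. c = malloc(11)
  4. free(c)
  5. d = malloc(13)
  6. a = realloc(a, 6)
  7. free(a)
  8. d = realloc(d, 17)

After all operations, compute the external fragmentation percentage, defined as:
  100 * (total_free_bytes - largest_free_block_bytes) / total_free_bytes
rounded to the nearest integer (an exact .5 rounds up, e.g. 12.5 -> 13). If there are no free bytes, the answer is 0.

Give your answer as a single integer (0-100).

Op 1: a = malloc(7) -> a = 0; heap: [0-6 ALLOC][7-45 FREE]
Op 2: b = malloc(3) -> b = 7; heap: [0-6 ALLOC][7-9 ALLOC][10-45 FREE]
Op 3: c = malloc(11) -> c = 10; heap: [0-6 ALLOC][7-9 ALLOC][10-20 ALLOC][21-45 FREE]
Op 4: free(c) -> (freed c); heap: [0-6 ALLOC][7-9 ALLOC][10-45 FREE]
Op 5: d = malloc(13) -> d = 10; heap: [0-6 ALLOC][7-9 ALLOC][10-22 ALLOC][23-45 FREE]
Op 6: a = realloc(a, 6) -> a = 0; heap: [0-5 ALLOC][6-6 FREE][7-9 ALLOC][10-22 ALLOC][23-45 FREE]
Op 7: free(a) -> (freed a); heap: [0-6 FREE][7-9 ALLOC][10-22 ALLOC][23-45 FREE]
Op 8: d = realloc(d, 17) -> d = 10; heap: [0-6 FREE][7-9 ALLOC][10-26 ALLOC][27-45 FREE]
Free blocks: [7 19] total_free=26 largest=19 -> 100*(26-19)/26 = 700/26 ≈ 26.923 -> rounds to 27

Answer: 27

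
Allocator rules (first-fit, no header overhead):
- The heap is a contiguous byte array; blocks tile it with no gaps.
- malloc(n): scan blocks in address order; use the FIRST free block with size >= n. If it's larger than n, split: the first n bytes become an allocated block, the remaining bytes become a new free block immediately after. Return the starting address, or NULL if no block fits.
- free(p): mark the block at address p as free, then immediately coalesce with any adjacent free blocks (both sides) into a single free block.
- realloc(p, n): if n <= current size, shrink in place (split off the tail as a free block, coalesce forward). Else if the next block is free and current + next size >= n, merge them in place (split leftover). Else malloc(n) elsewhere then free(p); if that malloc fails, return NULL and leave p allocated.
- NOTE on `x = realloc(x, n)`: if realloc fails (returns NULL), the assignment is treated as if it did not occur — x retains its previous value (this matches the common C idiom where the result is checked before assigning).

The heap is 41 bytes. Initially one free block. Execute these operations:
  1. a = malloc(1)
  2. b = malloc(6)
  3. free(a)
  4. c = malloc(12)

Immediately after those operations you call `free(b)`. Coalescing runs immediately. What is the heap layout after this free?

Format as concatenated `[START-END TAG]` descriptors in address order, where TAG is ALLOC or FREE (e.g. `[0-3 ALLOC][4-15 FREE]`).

Answer: [0-6 FREE][7-18 ALLOC][19-40 FREE]

Derivation:
Op 1: a = malloc(1) -> a = 0; heap: [0-0 ALLOC][1-40 FREE]
Op 2: b = malloc(6) -> b = 1; heap: [0-0 ALLOC][1-6 ALLOC][7-40 FREE]
Op 3: free(a) -> (freed a); heap: [0-0 FREE][1-6 ALLOC][7-40 FREE]
Op 4: c = malloc(12) -> c = 7; heap: [0-0 FREE][1-6 ALLOC][7-18 ALLOC][19-40 FREE]
free(b): b = 1 -> block [1-6 ALLOC]; mark free, coalesce with adjacent free neighbors -> [0-6 FREE][7-18 ALLOC][19-40 FREE]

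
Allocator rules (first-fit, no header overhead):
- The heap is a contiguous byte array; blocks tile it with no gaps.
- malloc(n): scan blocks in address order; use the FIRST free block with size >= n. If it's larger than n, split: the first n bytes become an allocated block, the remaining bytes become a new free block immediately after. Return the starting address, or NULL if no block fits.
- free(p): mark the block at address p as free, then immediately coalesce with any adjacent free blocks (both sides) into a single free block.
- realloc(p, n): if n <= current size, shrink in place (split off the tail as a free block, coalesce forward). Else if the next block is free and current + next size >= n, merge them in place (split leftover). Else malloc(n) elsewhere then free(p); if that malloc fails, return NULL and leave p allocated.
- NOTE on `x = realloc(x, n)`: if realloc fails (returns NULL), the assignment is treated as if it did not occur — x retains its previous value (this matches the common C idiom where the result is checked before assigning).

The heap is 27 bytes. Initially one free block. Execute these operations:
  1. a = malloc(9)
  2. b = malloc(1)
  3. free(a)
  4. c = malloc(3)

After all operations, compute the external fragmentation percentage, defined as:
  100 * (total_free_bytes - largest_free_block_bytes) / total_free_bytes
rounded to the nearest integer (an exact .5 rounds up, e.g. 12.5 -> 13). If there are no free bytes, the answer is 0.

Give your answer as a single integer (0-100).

Op 1: a = malloc(9) -> a = 0; heap: [0-8 ALLOC][9-26 FREE]
Op 2: b = malloc(1) -> b = 9; heap: [0-8 ALLOC][9-9 ALLOC][10-26 FREE]
Op 3: free(a) -> (freed a); heap: [0-8 FREE][9-9 ALLOC][10-26 FREE]
Op 4: c = malloc(3) -> c = 0; heap: [0-2 ALLOC][3-8 FREE][9-9 ALLOC][10-26 FREE]
Free blocks: [6 17] total_free=23 largest=17 -> 100*(23-17)/23 = 600/23 ≈ 26.087 -> rounds to 26

Answer: 26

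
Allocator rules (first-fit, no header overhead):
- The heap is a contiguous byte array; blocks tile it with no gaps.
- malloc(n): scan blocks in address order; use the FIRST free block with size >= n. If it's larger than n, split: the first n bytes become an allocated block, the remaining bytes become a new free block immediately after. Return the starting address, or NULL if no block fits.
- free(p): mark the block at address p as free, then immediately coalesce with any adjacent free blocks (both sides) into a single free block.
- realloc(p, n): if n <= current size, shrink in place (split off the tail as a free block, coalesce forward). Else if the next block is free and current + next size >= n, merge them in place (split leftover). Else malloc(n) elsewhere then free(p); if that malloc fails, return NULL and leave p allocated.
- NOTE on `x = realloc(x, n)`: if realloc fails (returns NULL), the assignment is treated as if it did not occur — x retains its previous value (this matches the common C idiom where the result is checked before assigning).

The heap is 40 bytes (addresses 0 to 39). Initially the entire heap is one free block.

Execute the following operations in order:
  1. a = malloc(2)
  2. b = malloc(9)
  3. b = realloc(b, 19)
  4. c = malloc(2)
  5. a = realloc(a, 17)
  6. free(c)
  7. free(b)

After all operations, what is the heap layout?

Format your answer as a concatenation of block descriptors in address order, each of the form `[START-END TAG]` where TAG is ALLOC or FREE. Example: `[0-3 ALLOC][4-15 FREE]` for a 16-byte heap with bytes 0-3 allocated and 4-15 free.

Op 1: a = malloc(2) -> a = 0; heap: [0-1 ALLOC][2-39 FREE]
Op 2: b = malloc(9) -> b = 2; heap: [0-1 ALLOC][2-10 ALLOC][11-39 FREE]
Op 3: b = realloc(b, 19) -> b = 2; heap: [0-1 ALLOC][2-20 ALLOC][21-39 FREE]
Op 4: c = malloc(2) -> c = 21; heap: [0-1 ALLOC][2-20 ALLOC][21-22 ALLOC][23-39 FREE]
Op 5: a = realloc(a, 17) -> a = 23; heap: [0-1 FREE][2-20 ALLOC][21-22 ALLOC][23-39 ALLOC]
Op 6: free(c) -> (freed c); heap: [0-1 FREE][2-20 ALLOC][21-22 FREE][23-39 ALLOC]
Op 7: free(b) -> (freed b); heap: [0-22 FREE][23-39 ALLOC]

Answer: [0-22 FREE][23-39 ALLOC]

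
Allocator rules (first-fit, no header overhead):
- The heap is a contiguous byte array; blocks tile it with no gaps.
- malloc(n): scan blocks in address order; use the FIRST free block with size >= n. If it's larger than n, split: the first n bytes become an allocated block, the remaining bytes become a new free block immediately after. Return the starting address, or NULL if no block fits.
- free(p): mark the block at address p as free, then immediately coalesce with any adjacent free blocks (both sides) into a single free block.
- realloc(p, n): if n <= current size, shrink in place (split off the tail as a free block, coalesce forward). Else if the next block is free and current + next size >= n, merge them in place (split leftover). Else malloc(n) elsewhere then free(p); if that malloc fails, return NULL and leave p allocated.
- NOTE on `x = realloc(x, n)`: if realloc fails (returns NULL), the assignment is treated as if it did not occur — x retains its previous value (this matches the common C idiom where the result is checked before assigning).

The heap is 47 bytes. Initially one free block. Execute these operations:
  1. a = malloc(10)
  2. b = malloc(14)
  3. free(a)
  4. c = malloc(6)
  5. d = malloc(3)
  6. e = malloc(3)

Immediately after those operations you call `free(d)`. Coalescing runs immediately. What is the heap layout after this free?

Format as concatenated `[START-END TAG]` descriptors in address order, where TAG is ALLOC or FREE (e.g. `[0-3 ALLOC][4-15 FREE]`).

Answer: [0-5 ALLOC][6-9 FREE][10-23 ALLOC][24-26 ALLOC][27-46 FREE]

Derivation:
Op 1: a = malloc(10) -> a = 0; heap: [0-9 ALLOC][10-46 FREE]
Op 2: b = malloc(14) -> b = 10; heap: [0-9 ALLOC][10-23 ALLOC][24-46 FREE]
Op 3: free(a) -> (freed a); heap: [0-9 FREE][10-23 ALLOC][24-46 FREE]
Op 4: c = malloc(6) -> c = 0; heap: [0-5 ALLOC][6-9 FREE][10-23 ALLOC][24-46 FREE]
Op 5: d = malloc(3) -> d = 6; heap: [0-5 ALLOC][6-8 ALLOC][9-9 FREE][10-23 ALLOC][24-46 FREE]
Op 6: e = malloc(3) -> e = 24; heap: [0-5 ALLOC][6-8 ALLOC][9-9 FREE][10-23 ALLOC][24-26 ALLOC][27-46 FREE]
free(d): d = 6 -> block [6-8 ALLOC]; mark free, coalesce with adjacent free neighbors -> [0-5 ALLOC][6-9 FREE][10-23 ALLOC][24-26 ALLOC][27-46 FREE]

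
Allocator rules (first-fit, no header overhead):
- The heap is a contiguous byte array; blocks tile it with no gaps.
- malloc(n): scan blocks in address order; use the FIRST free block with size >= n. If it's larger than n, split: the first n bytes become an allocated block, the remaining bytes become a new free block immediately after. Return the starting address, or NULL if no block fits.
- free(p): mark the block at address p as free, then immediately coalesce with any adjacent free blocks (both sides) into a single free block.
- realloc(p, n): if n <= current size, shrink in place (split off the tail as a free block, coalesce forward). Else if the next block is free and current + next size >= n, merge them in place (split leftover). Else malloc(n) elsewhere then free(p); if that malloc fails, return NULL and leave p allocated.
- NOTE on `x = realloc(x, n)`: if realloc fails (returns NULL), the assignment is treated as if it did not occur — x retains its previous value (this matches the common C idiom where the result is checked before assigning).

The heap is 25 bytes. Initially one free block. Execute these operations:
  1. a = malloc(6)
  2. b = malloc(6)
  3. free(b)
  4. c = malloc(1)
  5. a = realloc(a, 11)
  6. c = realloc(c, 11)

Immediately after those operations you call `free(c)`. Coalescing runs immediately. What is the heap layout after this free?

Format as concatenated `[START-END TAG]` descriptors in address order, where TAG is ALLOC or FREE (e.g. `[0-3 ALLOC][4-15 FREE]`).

Op 1: a = malloc(6) -> a = 0; heap: [0-5 ALLOC][6-24 FREE]
Op 2: b = malloc(6) -> b = 6; heap: [0-5 ALLOC][6-11 ALLOC][12-24 FREE]
Op 3: free(b) -> (freed b); heap: [0-5 ALLOC][6-24 FREE]
Op 4: c = malloc(1) -> c = 6; heap: [0-5 ALLOC][6-6 ALLOC][7-24 FREE]
Op 5: a = realloc(a, 11) -> a = 7; heap: [0-5 FREE][6-6 ALLOC][7-17 ALLOC][18-24 FREE]
Op 6: c = realloc(c, 11) -> NULL (c unchanged); heap: [0-5 FREE][6-6 ALLOC][7-17 ALLOC][18-24 FREE]
free(c): c = 6 -> block [6-6 ALLOC]; mark free, coalesce with adjacent free neighbors -> [0-6 FREE][7-17 ALLOC][18-24 FREE]

Answer: [0-6 FREE][7-17 ALLOC][18-24 FREE]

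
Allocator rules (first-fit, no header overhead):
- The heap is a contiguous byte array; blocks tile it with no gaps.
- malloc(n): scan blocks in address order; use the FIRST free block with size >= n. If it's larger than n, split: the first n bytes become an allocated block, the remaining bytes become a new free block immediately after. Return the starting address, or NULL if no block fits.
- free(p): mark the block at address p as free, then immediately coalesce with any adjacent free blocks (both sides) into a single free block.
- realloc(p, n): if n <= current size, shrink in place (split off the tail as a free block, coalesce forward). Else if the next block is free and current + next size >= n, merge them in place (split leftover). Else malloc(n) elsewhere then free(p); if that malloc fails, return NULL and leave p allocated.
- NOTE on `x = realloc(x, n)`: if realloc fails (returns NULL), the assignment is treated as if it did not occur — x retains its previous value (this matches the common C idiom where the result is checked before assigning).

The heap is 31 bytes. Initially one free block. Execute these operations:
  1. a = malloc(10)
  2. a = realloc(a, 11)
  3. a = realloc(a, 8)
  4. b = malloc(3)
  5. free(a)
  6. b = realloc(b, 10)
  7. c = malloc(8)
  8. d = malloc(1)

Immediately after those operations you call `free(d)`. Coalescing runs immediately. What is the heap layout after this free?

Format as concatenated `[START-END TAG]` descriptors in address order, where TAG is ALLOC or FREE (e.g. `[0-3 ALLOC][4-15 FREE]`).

Op 1: a = malloc(10) -> a = 0; heap: [0-9 ALLOC][10-30 FREE]
Op 2: a = realloc(a, 11) -> a = 0; heap: [0-10 ALLOC][11-30 FREE]
Op 3: a = realloc(a, 8) -> a = 0; heap: [0-7 ALLOC][8-30 FREE]
Op 4: b = malloc(3) -> b = 8; heap: [0-7 ALLOC][8-10 ALLOC][11-30 FREE]
Op 5: free(a) -> (freed a); heap: [0-7 FREE][8-10 ALLOC][11-30 FREE]
Op 6: b = realloc(b, 10) -> b = 8; heap: [0-7 FREE][8-17 ALLOC][18-30 FREE]
Op 7: c = malloc(8) -> c = 0; heap: [0-7 ALLOC][8-17 ALLOC][18-30 FREE]
Op 8: d = malloc(1) -> d = 18; heap: [0-7 ALLOC][8-17 ALLOC][18-18 ALLOC][19-30 FREE]
free(d): d = 18 -> block [18-18 ALLOC]; mark free, coalesce with adjacent free neighbors -> [0-7 ALLOC][8-17 ALLOC][18-30 FREE]

Answer: [0-7 ALLOC][8-17 ALLOC][18-30 FREE]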